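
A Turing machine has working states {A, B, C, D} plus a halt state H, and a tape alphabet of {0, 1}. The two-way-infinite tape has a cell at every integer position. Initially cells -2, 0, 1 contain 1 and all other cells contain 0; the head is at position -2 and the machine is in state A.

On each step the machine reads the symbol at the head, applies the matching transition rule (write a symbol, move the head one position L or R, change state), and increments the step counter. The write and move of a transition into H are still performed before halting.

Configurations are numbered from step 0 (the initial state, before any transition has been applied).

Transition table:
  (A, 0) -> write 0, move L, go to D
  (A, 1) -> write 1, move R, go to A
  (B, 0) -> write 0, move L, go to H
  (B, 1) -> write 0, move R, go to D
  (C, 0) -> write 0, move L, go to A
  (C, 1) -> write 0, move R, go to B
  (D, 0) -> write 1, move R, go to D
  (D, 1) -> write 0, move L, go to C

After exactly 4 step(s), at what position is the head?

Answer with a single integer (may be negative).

Answer: -4

Derivation:
Step 1: in state A at pos -2, read 1 -> (A,1)->write 1,move R,goto A. Now: state=A, head=-1, tape[-3..2]=010110 (head:   ^)
Step 2: in state A at pos -1, read 0 -> (A,0)->write 0,move L,goto D. Now: state=D, head=-2, tape[-3..2]=010110 (head:  ^)
Step 3: in state D at pos -2, read 1 -> (D,1)->write 0,move L,goto C. Now: state=C, head=-3, tape[-4..2]=0000110 (head:  ^)
Step 4: in state C at pos -3, read 0 -> (C,0)->write 0,move L,goto A. Now: state=A, head=-4, tape[-5..2]=00000110 (head:  ^)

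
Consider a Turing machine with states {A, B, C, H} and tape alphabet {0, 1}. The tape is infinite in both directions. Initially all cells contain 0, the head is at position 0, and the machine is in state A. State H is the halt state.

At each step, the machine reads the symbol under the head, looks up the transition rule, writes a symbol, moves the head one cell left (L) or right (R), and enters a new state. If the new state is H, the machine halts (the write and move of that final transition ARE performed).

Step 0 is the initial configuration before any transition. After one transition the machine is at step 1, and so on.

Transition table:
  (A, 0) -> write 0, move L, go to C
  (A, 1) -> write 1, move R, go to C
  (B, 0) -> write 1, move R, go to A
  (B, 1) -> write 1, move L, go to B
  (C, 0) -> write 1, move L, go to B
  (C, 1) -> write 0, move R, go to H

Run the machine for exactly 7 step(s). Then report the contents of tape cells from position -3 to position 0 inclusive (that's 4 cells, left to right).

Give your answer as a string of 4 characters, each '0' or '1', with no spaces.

Answer: 0111

Derivation:
Step 1: in state A at pos 0, read 0 -> (A,0)->write 0,move L,goto C. Now: state=C, head=-1, tape[-2..1]=0000 (head:  ^)
Step 2: in state C at pos -1, read 0 -> (C,0)->write 1,move L,goto B. Now: state=B, head=-2, tape[-3..1]=00100 (head:  ^)
Step 3: in state B at pos -2, read 0 -> (B,0)->write 1,move R,goto A. Now: state=A, head=-1, tape[-3..1]=01100 (head:   ^)
Step 4: in state A at pos -1, read 1 -> (A,1)->write 1,move R,goto C. Now: state=C, head=0, tape[-3..1]=01100 (head:    ^)
Step 5: in state C at pos 0, read 0 -> (C,0)->write 1,move L,goto B. Now: state=B, head=-1, tape[-3..1]=01110 (head:   ^)
Step 6: in state B at pos -1, read 1 -> (B,1)->write 1,move L,goto B. Now: state=B, head=-2, tape[-3..1]=01110 (head:  ^)
Step 7: in state B at pos -2, read 1 -> (B,1)->write 1,move L,goto B. Now: state=B, head=-3, tape[-4..1]=001110 (head:  ^)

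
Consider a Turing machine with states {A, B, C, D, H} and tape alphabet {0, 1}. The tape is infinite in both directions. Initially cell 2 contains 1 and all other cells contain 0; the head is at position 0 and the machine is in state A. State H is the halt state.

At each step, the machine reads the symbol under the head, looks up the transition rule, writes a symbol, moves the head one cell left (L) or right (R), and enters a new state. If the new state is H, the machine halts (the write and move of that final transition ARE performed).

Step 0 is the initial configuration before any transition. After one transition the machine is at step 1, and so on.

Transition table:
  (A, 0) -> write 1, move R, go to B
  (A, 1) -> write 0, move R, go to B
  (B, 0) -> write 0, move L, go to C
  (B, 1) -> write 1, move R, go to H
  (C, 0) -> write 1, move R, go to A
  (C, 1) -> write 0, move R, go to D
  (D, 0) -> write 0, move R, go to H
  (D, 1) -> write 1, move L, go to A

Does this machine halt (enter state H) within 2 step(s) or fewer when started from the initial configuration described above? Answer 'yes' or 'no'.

Step 1: in state A at pos 0, read 0 -> (A,0)->write 1,move R,goto B. Now: state=B, head=1, tape[-1..3]=01010 (head:   ^)
Step 2: in state B at pos 1, read 0 -> (B,0)->write 0,move L,goto C. Now: state=C, head=0, tape[-1..3]=01010 (head:  ^)
After 2 step(s): state = C (not H) -> not halted within 2 -> no

Answer: no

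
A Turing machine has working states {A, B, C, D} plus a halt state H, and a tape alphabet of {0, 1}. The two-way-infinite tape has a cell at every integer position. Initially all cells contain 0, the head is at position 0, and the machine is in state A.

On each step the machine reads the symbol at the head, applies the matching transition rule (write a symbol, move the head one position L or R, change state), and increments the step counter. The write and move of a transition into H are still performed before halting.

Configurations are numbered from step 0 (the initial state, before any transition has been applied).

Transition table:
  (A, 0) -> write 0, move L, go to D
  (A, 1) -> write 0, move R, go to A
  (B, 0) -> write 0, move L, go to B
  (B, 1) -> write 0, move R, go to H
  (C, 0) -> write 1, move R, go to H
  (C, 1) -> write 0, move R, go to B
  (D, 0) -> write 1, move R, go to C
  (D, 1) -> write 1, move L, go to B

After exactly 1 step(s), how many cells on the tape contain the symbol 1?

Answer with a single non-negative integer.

Step 1: in state A at pos 0, read 0 -> (A,0)->write 0,move L,goto D. Now: state=D, head=-1, tape[-2..1]=0000 (head:  ^)
No cell contains 1 after step 1 -> 0 cell(s)

Answer: 0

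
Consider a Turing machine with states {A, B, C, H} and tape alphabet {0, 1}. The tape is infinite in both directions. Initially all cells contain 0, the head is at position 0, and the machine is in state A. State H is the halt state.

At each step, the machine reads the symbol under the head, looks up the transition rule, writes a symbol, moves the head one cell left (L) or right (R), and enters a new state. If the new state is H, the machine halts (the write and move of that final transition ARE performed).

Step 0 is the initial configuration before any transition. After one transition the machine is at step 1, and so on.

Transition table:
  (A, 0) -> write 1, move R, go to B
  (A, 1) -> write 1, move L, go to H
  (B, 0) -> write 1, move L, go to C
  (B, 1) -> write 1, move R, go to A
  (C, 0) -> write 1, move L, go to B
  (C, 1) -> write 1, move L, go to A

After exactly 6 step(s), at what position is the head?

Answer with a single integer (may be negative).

Step 1: in state A at pos 0, read 0 -> (A,0)->write 1,move R,goto B. Now: state=B, head=1, tape[-1..2]=0100 (head:   ^)
Step 2: in state B at pos 1, read 0 -> (B,0)->write 1,move L,goto C. Now: state=C, head=0, tape[-1..2]=0110 (head:  ^)
Step 3: in state C at pos 0, read 1 -> (C,1)->write 1,move L,goto A. Now: state=A, head=-1, tape[-2..2]=00110 (head:  ^)
Step 4: in state A at pos -1, read 0 -> (A,0)->write 1,move R,goto B. Now: state=B, head=0, tape[-2..2]=01110 (head:   ^)
Step 5: in state B at pos 0, read 1 -> (B,1)->write 1,move R,goto A. Now: state=A, head=1, tape[-2..2]=01110 (head:    ^)
Step 6: in state A at pos 1, read 1 -> (A,1)->write 1,move L,goto H. Now: state=H, head=0, tape[-2..2]=01110 (head:   ^)

Answer: 0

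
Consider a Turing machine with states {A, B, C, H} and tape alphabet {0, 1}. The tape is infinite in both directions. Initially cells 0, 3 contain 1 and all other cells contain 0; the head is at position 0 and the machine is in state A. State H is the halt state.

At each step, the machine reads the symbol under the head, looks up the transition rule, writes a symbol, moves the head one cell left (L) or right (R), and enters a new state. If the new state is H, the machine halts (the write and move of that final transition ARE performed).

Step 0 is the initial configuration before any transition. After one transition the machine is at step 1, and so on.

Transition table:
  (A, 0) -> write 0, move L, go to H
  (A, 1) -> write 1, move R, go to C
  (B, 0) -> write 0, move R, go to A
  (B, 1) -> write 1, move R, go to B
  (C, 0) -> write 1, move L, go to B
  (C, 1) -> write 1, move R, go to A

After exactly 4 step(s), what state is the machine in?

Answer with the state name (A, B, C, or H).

Answer: B

Derivation:
Step 1: in state A at pos 0, read 1 -> (A,1)->write 1,move R,goto C. Now: state=C, head=1, tape[-1..4]=010010 (head:   ^)
Step 2: in state C at pos 1, read 0 -> (C,0)->write 1,move L,goto B. Now: state=B, head=0, tape[-1..4]=011010 (head:  ^)
Step 3: in state B at pos 0, read 1 -> (B,1)->write 1,move R,goto B. Now: state=B, head=1, tape[-1..4]=011010 (head:   ^)
Step 4: in state B at pos 1, read 1 -> (B,1)->write 1,move R,goto B. Now: state=B, head=2, tape[-1..4]=011010 (head:    ^)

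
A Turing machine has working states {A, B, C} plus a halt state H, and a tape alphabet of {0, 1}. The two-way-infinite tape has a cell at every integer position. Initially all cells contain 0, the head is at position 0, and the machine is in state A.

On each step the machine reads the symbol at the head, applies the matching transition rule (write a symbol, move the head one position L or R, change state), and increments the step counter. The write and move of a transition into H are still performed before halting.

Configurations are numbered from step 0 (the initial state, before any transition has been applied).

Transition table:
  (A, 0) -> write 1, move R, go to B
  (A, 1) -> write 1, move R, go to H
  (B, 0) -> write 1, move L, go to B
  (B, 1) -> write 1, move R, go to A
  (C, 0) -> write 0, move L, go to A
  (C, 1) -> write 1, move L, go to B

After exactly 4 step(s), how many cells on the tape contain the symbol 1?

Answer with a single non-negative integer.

Answer: 2

Derivation:
Step 1: in state A at pos 0, read 0 -> (A,0)->write 1,move R,goto B. Now: state=B, head=1, tape[-1..2]=0100 (head:   ^)
Step 2: in state B at pos 1, read 0 -> (B,0)->write 1,move L,goto B. Now: state=B, head=0, tape[-1..2]=0110 (head:  ^)
Step 3: in state B at pos 0, read 1 -> (B,1)->write 1,move R,goto A. Now: state=A, head=1, tape[-1..2]=0110 (head:   ^)
Step 4: in state A at pos 1, read 1 -> (A,1)->write 1,move R,goto H. Now: state=H, head=2, tape[-1..3]=01100 (head:    ^)
Cells containing 1 after step 4: {0, 1} -> 2 cell(s)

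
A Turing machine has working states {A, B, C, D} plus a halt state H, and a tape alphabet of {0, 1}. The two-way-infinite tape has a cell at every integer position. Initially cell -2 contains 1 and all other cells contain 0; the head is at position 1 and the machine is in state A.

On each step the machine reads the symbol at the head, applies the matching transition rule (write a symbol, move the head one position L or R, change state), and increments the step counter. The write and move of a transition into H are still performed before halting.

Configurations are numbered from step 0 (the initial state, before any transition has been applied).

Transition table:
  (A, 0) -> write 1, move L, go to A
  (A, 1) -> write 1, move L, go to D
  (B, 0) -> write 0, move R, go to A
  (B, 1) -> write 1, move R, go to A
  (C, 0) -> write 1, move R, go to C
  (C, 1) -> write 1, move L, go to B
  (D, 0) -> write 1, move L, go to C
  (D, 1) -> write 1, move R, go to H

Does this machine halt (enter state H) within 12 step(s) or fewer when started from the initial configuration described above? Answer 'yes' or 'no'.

Answer: yes

Derivation:
Step 1: in state A at pos 1, read 0 -> (A,0)->write 1,move L,goto A. Now: state=A, head=0, tape[-3..2]=010010 (head:    ^)
Step 2: in state A at pos 0, read 0 -> (A,0)->write 1,move L,goto A. Now: state=A, head=-1, tape[-3..2]=010110 (head:   ^)
Step 3: in state A at pos -1, read 0 -> (A,0)->write 1,move L,goto A. Now: state=A, head=-2, tape[-3..2]=011110 (head:  ^)
Step 4: in state A at pos -2, read 1 -> (A,1)->write 1,move L,goto D. Now: state=D, head=-3, tape[-4..2]=0011110 (head:  ^)
Step 5: in state D at pos -3, read 0 -> (D,0)->write 1,move L,goto C. Now: state=C, head=-4, tape[-5..2]=00111110 (head:  ^)
Step 6: in state C at pos -4, read 0 -> (C,0)->write 1,move R,goto C. Now: state=C, head=-3, tape[-5..2]=01111110 (head:   ^)
Step 7: in state C at pos -3, read 1 -> (C,1)->write 1,move L,goto B. Now: state=B, head=-4, tape[-5..2]=01111110 (head:  ^)
Step 8: in state B at pos -4, read 1 -> (B,1)->write 1,move R,goto A. Now: state=A, head=-3, tape[-5..2]=01111110 (head:   ^)
Step 9: in state A at pos -3, read 1 -> (A,1)->write 1,move L,goto D. Now: state=D, head=-4, tape[-5..2]=01111110 (head:  ^)
Step 10: in state D at pos -4, read 1 -> (D,1)->write 1,move R,goto H. Now: state=H, head=-3, tape[-5..2]=01111110 (head:   ^)
State H reached at step 10; 10 <= 12 -> yes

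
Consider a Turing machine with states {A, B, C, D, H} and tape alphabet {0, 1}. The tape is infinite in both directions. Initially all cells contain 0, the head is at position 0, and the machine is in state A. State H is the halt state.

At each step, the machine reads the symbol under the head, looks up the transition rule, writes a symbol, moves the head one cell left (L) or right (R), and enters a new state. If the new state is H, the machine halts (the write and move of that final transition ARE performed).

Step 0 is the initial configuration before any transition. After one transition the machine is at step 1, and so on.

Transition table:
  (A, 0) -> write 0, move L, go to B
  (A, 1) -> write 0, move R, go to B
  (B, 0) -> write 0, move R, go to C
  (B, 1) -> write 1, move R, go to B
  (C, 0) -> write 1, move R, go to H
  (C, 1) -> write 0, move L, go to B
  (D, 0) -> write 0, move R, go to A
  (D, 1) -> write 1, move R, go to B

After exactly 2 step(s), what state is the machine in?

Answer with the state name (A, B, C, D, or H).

Answer: C

Derivation:
Step 1: in state A at pos 0, read 0 -> (A,0)->write 0,move L,goto B. Now: state=B, head=-1, tape[-2..1]=0000 (head:  ^)
Step 2: in state B at pos -1, read 0 -> (B,0)->write 0,move R,goto C. Now: state=C, head=0, tape[-2..1]=0000 (head:   ^)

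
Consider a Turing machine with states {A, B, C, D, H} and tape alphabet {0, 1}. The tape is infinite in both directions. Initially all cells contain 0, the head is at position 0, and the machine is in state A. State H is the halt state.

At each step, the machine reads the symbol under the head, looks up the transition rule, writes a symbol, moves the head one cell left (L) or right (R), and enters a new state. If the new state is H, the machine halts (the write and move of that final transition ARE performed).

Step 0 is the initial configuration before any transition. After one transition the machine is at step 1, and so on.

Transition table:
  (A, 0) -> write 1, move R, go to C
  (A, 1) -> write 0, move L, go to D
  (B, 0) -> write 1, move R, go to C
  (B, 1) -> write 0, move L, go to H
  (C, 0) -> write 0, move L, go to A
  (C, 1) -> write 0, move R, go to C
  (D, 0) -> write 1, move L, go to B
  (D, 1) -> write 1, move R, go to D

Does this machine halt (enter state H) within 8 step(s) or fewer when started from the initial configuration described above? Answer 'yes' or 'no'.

Answer: no

Derivation:
Step 1: in state A at pos 0, read 0 -> (A,0)->write 1,move R,goto C. Now: state=C, head=1, tape[-1..2]=0100 (head:   ^)
Step 2: in state C at pos 1, read 0 -> (C,0)->write 0,move L,goto A. Now: state=A, head=0, tape[-1..2]=0100 (head:  ^)
Step 3: in state A at pos 0, read 1 -> (A,1)->write 0,move L,goto D. Now: state=D, head=-1, tape[-2..2]=00000 (head:  ^)
Step 4: in state D at pos -1, read 0 -> (D,0)->write 1,move L,goto B. Now: state=B, head=-2, tape[-3..2]=001000 (head:  ^)
Step 5: in state B at pos -2, read 0 -> (B,0)->write 1,move R,goto C. Now: state=C, head=-1, tape[-3..2]=011000 (head:   ^)
Step 6: in state C at pos -1, read 1 -> (C,1)->write 0,move R,goto C. Now: state=C, head=0, tape[-3..2]=010000 (head:    ^)
Step 7: in state C at pos 0, read 0 -> (C,0)->write 0,move L,goto A. Now: state=A, head=-1, tape[-3..2]=010000 (head:   ^)
Step 8: in state A at pos -1, read 0 -> (A,0)->write 1,move R,goto C. Now: state=C, head=0, tape[-3..2]=011000 (head:    ^)
After 8 step(s): state = C (not H) -> not halted within 8 -> no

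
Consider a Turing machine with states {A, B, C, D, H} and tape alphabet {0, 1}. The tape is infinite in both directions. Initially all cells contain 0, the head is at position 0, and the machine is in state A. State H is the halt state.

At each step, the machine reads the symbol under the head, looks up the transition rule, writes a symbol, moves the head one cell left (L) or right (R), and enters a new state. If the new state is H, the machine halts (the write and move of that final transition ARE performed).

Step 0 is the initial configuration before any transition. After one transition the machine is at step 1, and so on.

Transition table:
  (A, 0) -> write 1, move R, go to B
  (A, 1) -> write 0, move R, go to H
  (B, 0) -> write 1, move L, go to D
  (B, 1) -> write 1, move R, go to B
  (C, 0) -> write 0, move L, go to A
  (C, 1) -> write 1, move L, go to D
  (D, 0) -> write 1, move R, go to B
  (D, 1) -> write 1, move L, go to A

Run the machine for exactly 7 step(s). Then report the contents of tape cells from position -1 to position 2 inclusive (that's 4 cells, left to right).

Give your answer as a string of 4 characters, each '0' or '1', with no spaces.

Step 1: in state A at pos 0, read 0 -> (A,0)->write 1,move R,goto B. Now: state=B, head=1, tape[-1..2]=0100 (head:   ^)
Step 2: in state B at pos 1, read 0 -> (B,0)->write 1,move L,goto D. Now: state=D, head=0, tape[-1..2]=0110 (head:  ^)
Step 3: in state D at pos 0, read 1 -> (D,1)->write 1,move L,goto A. Now: state=A, head=-1, tape[-2..2]=00110 (head:  ^)
Step 4: in state A at pos -1, read 0 -> (A,0)->write 1,move R,goto B. Now: state=B, head=0, tape[-2..2]=01110 (head:   ^)
Step 5: in state B at pos 0, read 1 -> (B,1)->write 1,move R,goto B. Now: state=B, head=1, tape[-2..2]=01110 (head:    ^)
Step 6: in state B at pos 1, read 1 -> (B,1)->write 1,move R,goto B. Now: state=B, head=2, tape[-2..3]=011100 (head:     ^)
Step 7: in state B at pos 2, read 0 -> (B,0)->write 1,move L,goto D. Now: state=D, head=1, tape[-2..3]=011110 (head:    ^)

Answer: 1111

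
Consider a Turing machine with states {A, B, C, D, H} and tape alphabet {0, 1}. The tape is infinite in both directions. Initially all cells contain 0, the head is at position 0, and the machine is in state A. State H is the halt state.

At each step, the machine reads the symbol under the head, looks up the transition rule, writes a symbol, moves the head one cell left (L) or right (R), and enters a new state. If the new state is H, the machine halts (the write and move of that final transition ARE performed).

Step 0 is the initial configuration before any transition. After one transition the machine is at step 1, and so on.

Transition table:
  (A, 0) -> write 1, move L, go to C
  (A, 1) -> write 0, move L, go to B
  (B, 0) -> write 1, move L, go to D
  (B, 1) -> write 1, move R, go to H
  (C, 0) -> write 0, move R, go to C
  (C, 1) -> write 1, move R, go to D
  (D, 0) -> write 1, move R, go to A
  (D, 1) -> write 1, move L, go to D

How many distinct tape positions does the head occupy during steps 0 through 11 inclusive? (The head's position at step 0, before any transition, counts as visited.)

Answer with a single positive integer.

Step 1: in state A at pos 0, read 0 -> (A,0)->write 1,move L,goto C. Now: state=C, head=-1, tape[-2..1]=0010 (head:  ^)
Step 2: in state C at pos -1, read 0 -> (C,0)->write 0,move R,goto C. Now: state=C, head=0, tape[-2..1]=0010 (head:   ^)
Step 3: in state C at pos 0, read 1 -> (C,1)->write 1,move R,goto D. Now: state=D, head=1, tape[-2..2]=00100 (head:    ^)
Step 4: in state D at pos 1, read 0 -> (D,0)->write 1,move R,goto A. Now: state=A, head=2, tape[-2..3]=001100 (head:     ^)
Step 5: in state A at pos 2, read 0 -> (A,0)->write 1,move L,goto C. Now: state=C, head=1, tape[-2..3]=001110 (head:    ^)
Step 6: in state C at pos 1, read 1 -> (C,1)->write 1,move R,goto D. Now: state=D, head=2, tape[-2..3]=001110 (head:     ^)
Step 7: in state D at pos 2, read 1 -> (D,1)->write 1,move L,goto D. Now: state=D, head=1, tape[-2..3]=001110 (head:    ^)
Step 8: in state D at pos 1, read 1 -> (D,1)->write 1,move L,goto D. Now: state=D, head=0, tape[-2..3]=001110 (head:   ^)
Step 9: in state D at pos 0, read 1 -> (D,1)->write 1,move L,goto D. Now: state=D, head=-1, tape[-2..3]=001110 (head:  ^)
Step 10: in state D at pos -1, read 0 -> (D,0)->write 1,move R,goto A. Now: state=A, head=0, tape[-2..3]=011110 (head:   ^)
Step 11: in state A at pos 0, read 1 -> (A,1)->write 0,move L,goto B. Now: state=B, head=-1, tape[-2..3]=010110 (head:  ^)
Head positions at steps 0..11: starting at 0, distinct positions visited = {-1, 0, 1, 2} -> 4 position(s)

Answer: 4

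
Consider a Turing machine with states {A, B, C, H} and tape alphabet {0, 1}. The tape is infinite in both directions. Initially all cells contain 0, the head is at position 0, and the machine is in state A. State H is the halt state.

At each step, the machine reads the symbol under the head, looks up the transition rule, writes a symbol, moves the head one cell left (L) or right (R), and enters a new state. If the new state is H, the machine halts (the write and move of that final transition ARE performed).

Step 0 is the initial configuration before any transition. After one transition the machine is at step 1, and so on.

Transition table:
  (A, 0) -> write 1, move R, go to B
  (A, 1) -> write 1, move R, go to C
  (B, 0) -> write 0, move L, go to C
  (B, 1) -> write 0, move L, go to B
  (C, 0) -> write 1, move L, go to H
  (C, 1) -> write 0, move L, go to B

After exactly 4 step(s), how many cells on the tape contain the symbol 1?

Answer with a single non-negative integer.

Step 1: in state A at pos 0, read 0 -> (A,0)->write 1,move R,goto B. Now: state=B, head=1, tape[-1..2]=0100 (head:   ^)
Step 2: in state B at pos 1, read 0 -> (B,0)->write 0,move L,goto C. Now: state=C, head=0, tape[-1..2]=0100 (head:  ^)
Step 3: in state C at pos 0, read 1 -> (C,1)->write 0,move L,goto B. Now: state=B, head=-1, tape[-2..2]=00000 (head:  ^)
Step 4: in state B at pos -1, read 0 -> (B,0)->write 0,move L,goto C. Now: state=C, head=-2, tape[-3..2]=000000 (head:  ^)
No cell contains 1 after step 4 -> 0 cell(s)

Answer: 0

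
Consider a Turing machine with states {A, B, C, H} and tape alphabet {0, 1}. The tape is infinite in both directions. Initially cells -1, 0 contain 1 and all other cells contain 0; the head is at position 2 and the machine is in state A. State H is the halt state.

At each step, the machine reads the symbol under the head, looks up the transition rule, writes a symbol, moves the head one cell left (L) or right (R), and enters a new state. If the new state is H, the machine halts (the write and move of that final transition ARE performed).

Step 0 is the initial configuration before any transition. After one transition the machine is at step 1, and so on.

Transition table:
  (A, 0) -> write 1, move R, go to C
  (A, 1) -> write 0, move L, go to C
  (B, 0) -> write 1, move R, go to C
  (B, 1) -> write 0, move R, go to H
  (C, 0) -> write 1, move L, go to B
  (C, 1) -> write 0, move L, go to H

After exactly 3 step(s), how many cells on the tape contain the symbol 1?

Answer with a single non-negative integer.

Answer: 3

Derivation:
Step 1: in state A at pos 2, read 0 -> (A,0)->write 1,move R,goto C. Now: state=C, head=3, tape[-2..4]=0110100 (head:      ^)
Step 2: in state C at pos 3, read 0 -> (C,0)->write 1,move L,goto B. Now: state=B, head=2, tape[-2..4]=0110110 (head:     ^)
Step 3: in state B at pos 2, read 1 -> (B,1)->write 0,move R,goto H. Now: state=H, head=3, tape[-2..4]=0110010 (head:      ^)
Cells containing 1 after step 3: {-1, 0, 3} -> 3 cell(s)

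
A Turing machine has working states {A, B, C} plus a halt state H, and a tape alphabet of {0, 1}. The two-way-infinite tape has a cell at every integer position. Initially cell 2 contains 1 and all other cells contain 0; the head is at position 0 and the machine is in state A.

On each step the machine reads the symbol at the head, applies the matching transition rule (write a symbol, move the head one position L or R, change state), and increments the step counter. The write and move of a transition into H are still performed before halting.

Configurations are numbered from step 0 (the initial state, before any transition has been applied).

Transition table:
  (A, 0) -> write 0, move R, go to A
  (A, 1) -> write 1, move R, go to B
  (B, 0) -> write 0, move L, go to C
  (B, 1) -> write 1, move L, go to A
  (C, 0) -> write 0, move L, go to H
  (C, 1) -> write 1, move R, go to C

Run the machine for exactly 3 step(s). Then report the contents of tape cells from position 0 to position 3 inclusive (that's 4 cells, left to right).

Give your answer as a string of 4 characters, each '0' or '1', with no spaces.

Answer: 0010

Derivation:
Step 1: in state A at pos 0, read 0 -> (A,0)->write 0,move R,goto A. Now: state=A, head=1, tape[-1..3]=00010 (head:   ^)
Step 2: in state A at pos 1, read 0 -> (A,0)->write 0,move R,goto A. Now: state=A, head=2, tape[-1..3]=00010 (head:    ^)
Step 3: in state A at pos 2, read 1 -> (A,1)->write 1,move R,goto B. Now: state=B, head=3, tape[-1..4]=000100 (head:     ^)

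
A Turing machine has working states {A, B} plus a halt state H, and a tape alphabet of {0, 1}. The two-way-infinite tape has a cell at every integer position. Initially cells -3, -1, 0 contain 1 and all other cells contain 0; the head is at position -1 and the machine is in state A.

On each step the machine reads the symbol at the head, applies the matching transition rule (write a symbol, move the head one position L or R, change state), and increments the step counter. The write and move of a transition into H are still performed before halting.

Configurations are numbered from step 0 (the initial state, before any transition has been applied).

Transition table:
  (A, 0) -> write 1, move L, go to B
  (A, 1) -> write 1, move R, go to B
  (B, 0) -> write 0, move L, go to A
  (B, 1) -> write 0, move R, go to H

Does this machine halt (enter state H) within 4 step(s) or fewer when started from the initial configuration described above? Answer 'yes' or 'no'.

Answer: yes

Derivation:
Step 1: in state A at pos -1, read 1 -> (A,1)->write 1,move R,goto B. Now: state=B, head=0, tape[-4..1]=010110 (head:     ^)
Step 2: in state B at pos 0, read 1 -> (B,1)->write 0,move R,goto H. Now: state=H, head=1, tape[-4..2]=0101000 (head:      ^)
State H reached at step 2; 2 <= 4 -> yes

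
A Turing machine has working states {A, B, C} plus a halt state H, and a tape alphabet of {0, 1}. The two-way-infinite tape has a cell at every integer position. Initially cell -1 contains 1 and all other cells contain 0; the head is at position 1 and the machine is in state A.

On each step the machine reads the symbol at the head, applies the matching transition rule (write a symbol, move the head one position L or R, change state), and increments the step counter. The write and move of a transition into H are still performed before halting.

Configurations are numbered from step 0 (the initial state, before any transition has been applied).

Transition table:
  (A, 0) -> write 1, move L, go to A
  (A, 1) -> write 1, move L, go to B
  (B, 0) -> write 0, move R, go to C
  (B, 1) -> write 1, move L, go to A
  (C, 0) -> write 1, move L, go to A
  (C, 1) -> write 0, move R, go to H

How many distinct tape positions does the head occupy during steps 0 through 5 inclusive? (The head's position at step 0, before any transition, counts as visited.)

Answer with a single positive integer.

Answer: 4

Derivation:
Step 1: in state A at pos 1, read 0 -> (A,0)->write 1,move L,goto A. Now: state=A, head=0, tape[-2..2]=01010 (head:   ^)
Step 2: in state A at pos 0, read 0 -> (A,0)->write 1,move L,goto A. Now: state=A, head=-1, tape[-2..2]=01110 (head:  ^)
Step 3: in state A at pos -1, read 1 -> (A,1)->write 1,move L,goto B. Now: state=B, head=-2, tape[-3..2]=001110 (head:  ^)
Step 4: in state B at pos -2, read 0 -> (B,0)->write 0,move R,goto C. Now: state=C, head=-1, tape[-3..2]=001110 (head:   ^)
Step 5: in state C at pos -1, read 1 -> (C,1)->write 0,move R,goto H. Now: state=H, head=0, tape[-3..2]=000110 (head:    ^)
Head positions at steps 0..5: starting at 1, distinct positions visited = {-2, -1, 0, 1} -> 4 position(s)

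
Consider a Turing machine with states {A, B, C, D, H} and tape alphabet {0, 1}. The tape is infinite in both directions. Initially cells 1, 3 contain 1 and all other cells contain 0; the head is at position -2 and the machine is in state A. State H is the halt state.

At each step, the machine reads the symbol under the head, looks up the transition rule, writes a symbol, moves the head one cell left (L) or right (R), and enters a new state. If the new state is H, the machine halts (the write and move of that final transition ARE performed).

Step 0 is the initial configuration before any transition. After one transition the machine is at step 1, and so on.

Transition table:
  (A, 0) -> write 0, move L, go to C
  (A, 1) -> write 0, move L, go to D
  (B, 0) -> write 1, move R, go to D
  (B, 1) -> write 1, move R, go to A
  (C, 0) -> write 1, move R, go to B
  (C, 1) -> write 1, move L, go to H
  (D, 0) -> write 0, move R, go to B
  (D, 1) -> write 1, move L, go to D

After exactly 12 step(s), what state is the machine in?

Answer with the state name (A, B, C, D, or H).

Step 1: in state A at pos -2, read 0 -> (A,0)->write 0,move L,goto C. Now: state=C, head=-3, tape[-4..4]=000001010 (head:  ^)
Step 2: in state C at pos -3, read 0 -> (C,0)->write 1,move R,goto B. Now: state=B, head=-2, tape[-4..4]=010001010 (head:   ^)
Step 3: in state B at pos -2, read 0 -> (B,0)->write 1,move R,goto D. Now: state=D, head=-1, tape[-4..4]=011001010 (head:    ^)
Step 4: in state D at pos -1, read 0 -> (D,0)->write 0,move R,goto B. Now: state=B, head=0, tape[-4..4]=011001010 (head:     ^)
Step 5: in state B at pos 0, read 0 -> (B,0)->write 1,move R,goto D. Now: state=D, head=1, tape[-4..4]=011011010 (head:      ^)
Step 6: in state D at pos 1, read 1 -> (D,1)->write 1,move L,goto D. Now: state=D, head=0, tape[-4..4]=011011010 (head:     ^)
Step 7: in state D at pos 0, read 1 -> (D,1)->write 1,move L,goto D. Now: state=D, head=-1, tape[-4..4]=011011010 (head:    ^)
Step 8: in state D at pos -1, read 0 -> (D,0)->write 0,move R,goto B. Now: state=B, head=0, tape[-4..4]=011011010 (head:     ^)
Step 9: in state B at pos 0, read 1 -> (B,1)->write 1,move R,goto A. Now: state=A, head=1, tape[-4..4]=011011010 (head:      ^)
Step 10: in state A at pos 1, read 1 -> (A,1)->write 0,move L,goto D. Now: state=D, head=0, tape[-4..4]=011010010 (head:     ^)
Step 11: in state D at pos 0, read 1 -> (D,1)->write 1,move L,goto D. Now: state=D, head=-1, tape[-4..4]=011010010 (head:    ^)
Step 12: in state D at pos -1, read 0 -> (D,0)->write 0,move R,goto B. Now: state=B, head=0, tape[-4..4]=011010010 (head:     ^)

Answer: B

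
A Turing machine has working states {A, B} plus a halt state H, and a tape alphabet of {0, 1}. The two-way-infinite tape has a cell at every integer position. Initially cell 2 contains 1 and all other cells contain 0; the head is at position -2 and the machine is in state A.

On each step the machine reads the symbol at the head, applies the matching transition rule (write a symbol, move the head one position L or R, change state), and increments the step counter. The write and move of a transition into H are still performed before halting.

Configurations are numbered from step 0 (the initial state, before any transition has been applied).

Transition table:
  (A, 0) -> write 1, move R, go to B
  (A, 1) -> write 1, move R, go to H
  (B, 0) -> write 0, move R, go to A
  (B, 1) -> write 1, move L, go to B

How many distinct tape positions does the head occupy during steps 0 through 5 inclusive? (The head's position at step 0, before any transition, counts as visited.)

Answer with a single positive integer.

Step 1: in state A at pos -2, read 0 -> (A,0)->write 1,move R,goto B. Now: state=B, head=-1, tape[-3..3]=0100010 (head:   ^)
Step 2: in state B at pos -1, read 0 -> (B,0)->write 0,move R,goto A. Now: state=A, head=0, tape[-3..3]=0100010 (head:    ^)
Step 3: in state A at pos 0, read 0 -> (A,0)->write 1,move R,goto B. Now: state=B, head=1, tape[-3..3]=0101010 (head:     ^)
Step 4: in state B at pos 1, read 0 -> (B,0)->write 0,move R,goto A. Now: state=A, head=2, tape[-3..3]=0101010 (head:      ^)
Step 5: in state A at pos 2, read 1 -> (A,1)->write 1,move R,goto H. Now: state=H, head=3, tape[-3..4]=01010100 (head:       ^)
Head positions at steps 0..5: starting at -2, distinct positions visited = {-2, -1, 0, 1, 2, 3} -> 6 position(s)

Answer: 6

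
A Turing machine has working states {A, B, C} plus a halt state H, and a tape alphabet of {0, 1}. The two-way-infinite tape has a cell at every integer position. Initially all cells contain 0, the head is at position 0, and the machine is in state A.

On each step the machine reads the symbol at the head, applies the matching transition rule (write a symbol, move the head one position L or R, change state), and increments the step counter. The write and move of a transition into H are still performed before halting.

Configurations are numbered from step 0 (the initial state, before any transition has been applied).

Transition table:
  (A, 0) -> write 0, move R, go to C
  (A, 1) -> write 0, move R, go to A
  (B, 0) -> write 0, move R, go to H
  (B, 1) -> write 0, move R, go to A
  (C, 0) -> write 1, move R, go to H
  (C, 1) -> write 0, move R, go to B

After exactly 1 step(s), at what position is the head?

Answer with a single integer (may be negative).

Answer: 1

Derivation:
Step 1: in state A at pos 0, read 0 -> (A,0)->write 0,move R,goto C. Now: state=C, head=1, tape[-1..2]=0000 (head:   ^)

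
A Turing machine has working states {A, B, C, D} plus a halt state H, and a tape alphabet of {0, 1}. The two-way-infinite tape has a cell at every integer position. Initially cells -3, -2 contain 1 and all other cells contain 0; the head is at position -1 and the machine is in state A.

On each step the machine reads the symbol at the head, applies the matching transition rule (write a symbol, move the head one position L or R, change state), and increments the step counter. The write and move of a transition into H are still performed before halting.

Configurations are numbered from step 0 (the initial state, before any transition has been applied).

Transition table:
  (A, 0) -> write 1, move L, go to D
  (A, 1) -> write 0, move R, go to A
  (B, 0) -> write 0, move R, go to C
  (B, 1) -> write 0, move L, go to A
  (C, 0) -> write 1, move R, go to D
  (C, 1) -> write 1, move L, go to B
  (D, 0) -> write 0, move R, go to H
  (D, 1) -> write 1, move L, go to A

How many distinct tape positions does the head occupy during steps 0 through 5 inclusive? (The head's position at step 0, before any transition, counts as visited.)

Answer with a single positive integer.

Answer: 4

Derivation:
Step 1: in state A at pos -1, read 0 -> (A,0)->write 1,move L,goto D. Now: state=D, head=-2, tape[-4..0]=01110 (head:   ^)
Step 2: in state D at pos -2, read 1 -> (D,1)->write 1,move L,goto A. Now: state=A, head=-3, tape[-4..0]=01110 (head:  ^)
Step 3: in state A at pos -3, read 1 -> (A,1)->write 0,move R,goto A. Now: state=A, head=-2, tape[-4..0]=00110 (head:   ^)
Step 4: in state A at pos -2, read 1 -> (A,1)->write 0,move R,goto A. Now: state=A, head=-1, tape[-4..0]=00010 (head:    ^)
Step 5: in state A at pos -1, read 1 -> (A,1)->write 0,move R,goto A. Now: state=A, head=0, tape[-4..1]=000000 (head:     ^)
Head positions at steps 0..5: starting at -1, distinct positions visited = {-3, -2, -1, 0} -> 4 position(s)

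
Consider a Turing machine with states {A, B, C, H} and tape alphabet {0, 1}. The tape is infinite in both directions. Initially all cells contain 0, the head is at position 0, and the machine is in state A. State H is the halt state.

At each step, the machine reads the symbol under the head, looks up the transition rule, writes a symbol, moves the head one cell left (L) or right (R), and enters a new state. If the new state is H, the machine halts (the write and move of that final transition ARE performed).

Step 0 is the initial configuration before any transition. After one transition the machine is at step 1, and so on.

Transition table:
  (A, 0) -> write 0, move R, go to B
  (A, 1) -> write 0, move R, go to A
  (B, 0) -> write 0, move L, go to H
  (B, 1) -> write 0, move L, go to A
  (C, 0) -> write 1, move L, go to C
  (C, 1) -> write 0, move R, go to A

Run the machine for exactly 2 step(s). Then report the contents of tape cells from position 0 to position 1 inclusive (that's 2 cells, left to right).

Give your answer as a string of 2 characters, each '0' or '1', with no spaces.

Answer: 00

Derivation:
Step 1: in state A at pos 0, read 0 -> (A,0)->write 0,move R,goto B. Now: state=B, head=1, tape[-1..2]=0000 (head:   ^)
Step 2: in state B at pos 1, read 0 -> (B,0)->write 0,move L,goto H. Now: state=H, head=0, tape[-1..2]=0000 (head:  ^)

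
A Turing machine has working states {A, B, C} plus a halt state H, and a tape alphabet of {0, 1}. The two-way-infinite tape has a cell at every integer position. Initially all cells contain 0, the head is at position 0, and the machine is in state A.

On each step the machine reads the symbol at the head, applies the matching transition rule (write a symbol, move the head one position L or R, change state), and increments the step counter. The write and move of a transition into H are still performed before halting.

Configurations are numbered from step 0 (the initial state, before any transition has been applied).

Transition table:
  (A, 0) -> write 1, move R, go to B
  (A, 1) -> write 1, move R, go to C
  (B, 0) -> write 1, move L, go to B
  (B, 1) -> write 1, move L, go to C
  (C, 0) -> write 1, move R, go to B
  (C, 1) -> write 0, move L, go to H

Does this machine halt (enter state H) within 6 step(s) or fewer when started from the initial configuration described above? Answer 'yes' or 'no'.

Answer: yes

Derivation:
Step 1: in state A at pos 0, read 0 -> (A,0)->write 1,move R,goto B. Now: state=B, head=1, tape[-1..2]=0100 (head:   ^)
Step 2: in state B at pos 1, read 0 -> (B,0)->write 1,move L,goto B. Now: state=B, head=0, tape[-1..2]=0110 (head:  ^)
Step 3: in state B at pos 0, read 1 -> (B,1)->write 1,move L,goto C. Now: state=C, head=-1, tape[-2..2]=00110 (head:  ^)
Step 4: in state C at pos -1, read 0 -> (C,0)->write 1,move R,goto B. Now: state=B, head=0, tape[-2..2]=01110 (head:   ^)
Step 5: in state B at pos 0, read 1 -> (B,1)->write 1,move L,goto C. Now: state=C, head=-1, tape[-2..2]=01110 (head:  ^)
Step 6: in state C at pos -1, read 1 -> (C,1)->write 0,move L,goto H. Now: state=H, head=-2, tape[-3..2]=000110 (head:  ^)
State H reached at step 6; 6 <= 6 -> yes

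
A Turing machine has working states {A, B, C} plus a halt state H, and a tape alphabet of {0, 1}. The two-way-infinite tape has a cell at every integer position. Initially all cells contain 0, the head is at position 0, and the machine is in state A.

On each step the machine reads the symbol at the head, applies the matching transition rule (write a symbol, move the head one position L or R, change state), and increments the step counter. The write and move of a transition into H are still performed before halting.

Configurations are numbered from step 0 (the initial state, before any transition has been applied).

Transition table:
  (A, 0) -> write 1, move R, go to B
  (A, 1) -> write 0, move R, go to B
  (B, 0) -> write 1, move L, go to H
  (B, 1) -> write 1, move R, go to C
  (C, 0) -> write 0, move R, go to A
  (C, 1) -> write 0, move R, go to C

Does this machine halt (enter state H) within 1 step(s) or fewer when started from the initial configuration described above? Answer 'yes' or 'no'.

Step 1: in state A at pos 0, read 0 -> (A,0)->write 1,move R,goto B. Now: state=B, head=1, tape[-1..2]=0100 (head:   ^)
After 1 step(s): state = B (not H) -> not halted within 1 -> no

Answer: no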